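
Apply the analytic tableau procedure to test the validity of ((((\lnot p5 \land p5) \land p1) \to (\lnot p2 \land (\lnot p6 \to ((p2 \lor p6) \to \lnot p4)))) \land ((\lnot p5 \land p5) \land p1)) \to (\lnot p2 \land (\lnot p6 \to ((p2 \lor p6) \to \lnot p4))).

Valid

Assume the negation and expand:
Initial set: {\lnot (((((\lnot p5 \land p5) \land p1) \to (\lnot p2 \land (\lnot p6 \to ((p2 \lor p6) \to \lnot p4)))) \land ((\lnot p5 \land p5) \land p1)) \to (\lnot p2 \land (\lnot p6 \to ((p2 \lor p6) \to \lnot p4))))}.
\lnot (((((\lnot p5 \land p5) \land p1) \to (\lnot p2 \land (\lnot p6 \to ((p2 \lor p6) \to \lnot p4)))) \land ((\lnot p5 \land p5) \land p1)) \to (\lnot p2 \land (\lnot p6 \to ((p2 \lor p6) \to \lnot p4)))): α-rule — add ((((\lnot p5 \land p5) \land p1) \to (\lnot p2 \land (\lnot p6 \to ((p2 \lor p6) \to \lnot p4)))) \land ((\lnot p5 \land p5) \land p1)), \lnot (\lnot p2 \land (\lnot p6 \to ((p2 \lor p6) \to \lnot p4))).
((((\lnot p5 \land p5) \land p1) \to (\lnot p2 \land (\lnot p6 \to ((p2 \lor p6) \to \lnot p4)))) \land ((\lnot p5 \land p5) \land p1)): α-rule — add (((\lnot p5 \land p5) \land p1) \to (\lnot p2 \land (\lnot p6 \to ((p2 \lor p6) \to \lnot p4)))), ((\lnot p5 \land p5) \land p1).
((\lnot p5 \land p5) \land p1): α-rule — add (\lnot p5 \land p5), p1.
(\lnot p5 \land p5): α-rule — add \lnot p5, p5.
× closes — contains both p5 and \lnot p5.
All 1 branch closes.
Every branch closed, so the negation is unsatisfiable and the formula is valid.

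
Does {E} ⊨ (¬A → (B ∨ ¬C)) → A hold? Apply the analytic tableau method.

Initial set: {E; ¬((¬A → (B ∨ ¬C)) → A)}.
¬((¬A → (B ∨ ¬C)) → A): α-rule — add (¬A → (B ∨ ¬C)), ¬A.
(¬A → (B ∨ ¬C)): β-rule — branch into ¬¬A  //  (B ∨ ¬C).
  branch 1 (add ¬¬A):
    × closes — contains both A and ¬A.
  branch 2 (add (B ∨ ¬C)):
    (B ∨ ¬C): β-rule — branch into B  //  ¬C.
      branch 2.1 (add B):
        ○ open, literals {A=F, B=T, E=T}.
      branch 2.2 (add ¬C):
        ○ open, literals {A=F, C=F, E=T}.
1 branch closed, 2 open.
An open branch gives a countermodel: A=F, B=T, E=T (unmentioned atoms arbitrary); the premises hold there but the conclusion fails.

No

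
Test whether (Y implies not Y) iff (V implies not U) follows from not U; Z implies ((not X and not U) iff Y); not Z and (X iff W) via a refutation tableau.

No

Initial set: {not U; (Z implies ((not X and not U) iff Y)); (not Z and (X iff W)); not ((Y implies not Y) iff (V implies not U))}.
(not Z and (X iff W)): α-rule — add not Z, (X iff W).
(Z implies ((not X and not U) iff Y)): β-rule — branch into not Z  //  ((not X and not U) iff Y).
  branch 1 (add not Z):
    not ((Y implies not Y) iff (V implies not U)): β-rule — branch into (Y implies not Y), not (V implies not U)  //  not (Y implies not Y), (V implies not U).
      branch 1.1 (add (Y implies not Y), not (V implies not U)):
        not (V implies not U): α-rule — add V, not not U.
        × closes — contains both U and not U.
      branch 1.2 (add not (Y implies not Y), (V implies not U)):
        not (Y implies not Y): α-rule — add Y, not not Y.
        (X iff W): β-rule — branch into X, W  //  not X, not W.
          branch 1.2.1 (add X, W):
            (V implies not U): β-rule — branch into not V  //  not U.
              branch 1.2.1.1 (add not V):
                ○ open, literals {U=0, V=0, W=1, X=1, Y=1, Z=0}.
              branch 1.2.1.2 (add not U):
                ○ open, literals {U=0, W=1, X=1, Y=1, Z=0}.
          branch 1.2.2 (add not X, not W):
            (V implies not U): β-rule — branch into not V  //  not U.
              branch 1.2.2.1 (add not V):
                ○ open, literals {U=0, V=0, W=0, X=0, Y=1, Z=0}.
              branch 1.2.2.2 (add not U):
                ○ open, literals {U=0, W=0, X=0, Y=1, Z=0}.
  branch 2 (add ((not X and not U) iff Y)):
    not ((Y implies not Y) iff (V implies not U)): β-rule — branch into (Y implies not Y), not (V implies not U)  //  not (Y implies not Y), (V implies not U).
      branch 2.1 (add (Y implies not Y), not (V implies not U)):
        not (V implies not U): α-rule — add V, not not U.
        × closes — contains both U and not U.
      branch 2.2 (add not (Y implies not Y), (V implies not U)):
        not (Y implies not Y): α-rule — add Y, not not Y.
        (X iff W): β-rule — branch into X, W  //  not X, not W.
          branch 2.2.1 (add X, W):
            ((not X and not U) iff Y): β-rule — branch into (not X and not U), Y  //  not (not X and not U), not Y.
              branch 2.2.1.1 (add (not X and not U), Y):
                (not X and not U): α-rule — add not X, not U.
                × closes — contains both X and not X.
              branch 2.2.1.2 (add not (not X and not U), not Y):
                × closes — contains both Y and not Y.
          branch 2.2.2 (add not X, not W):
            ((not X and not U) iff Y): β-rule — branch into (not X and not U), Y  //  not (not X and not U), not Y.
              branch 2.2.2.1 (add (not X and not U), Y):
                (not X and not U): α-rule — add not X, not U.
                (V implies not U): β-rule — branch into not V  //  not U.
                  branch 2.2.2.1.1 (add not V):
                    ○ open, literals {U=0, V=0, W=0, X=0, Y=1, Z=0}.
                  branch 2.2.2.1.2 (add not U):
                    ○ open, literals {U=0, W=0, X=0, Y=1, Z=0}.
              branch 2.2.2.2 (add not (not X and not U), not Y):
                × closes — contains both Y and not Y.
5 branches closed, 6 open.
An open branch gives a countermodel: U=0, V=0, W=1, X=1, Y=1, Z=0 (unmentioned atoms arbitrary); the premises hold there but the conclusion fails.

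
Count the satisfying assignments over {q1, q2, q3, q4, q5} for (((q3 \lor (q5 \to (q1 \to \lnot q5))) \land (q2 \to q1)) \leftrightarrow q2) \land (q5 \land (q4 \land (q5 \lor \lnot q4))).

2

Initial set: {((((q3 \lor (q5 \to (q1 \to \lnot q5))) \land (q2 \to q1)) \leftrightarrow q2) \land (q5 \land (q4 \land (q5 \lor \lnot q4))))}.
((((q3 \lor (q5 \to (q1 \to \lnot q5))) \land (q2 \to q1)) \leftrightarrow q2) \land (q5 \land (q4 \land (q5 \lor \lnot q4)))): α-rule — add (((q3 \lor (q5 \to (q1 \to \lnot q5))) \land (q2 \to q1)) \leftrightarrow q2), (q5 \land (q4 \land (q5 \lor \lnot q4))).
(q5 \land (q4 \land (q5 \lor \lnot q4))): α-rule — add q5, (q4 \land (q5 \lor \lnot q4)).
(q4 \land (q5 \lor \lnot q4)): α-rule — add q4, (q5 \lor \lnot q4).
(((q3 \lor (q5 \to (q1 \to \lnot q5))) \land (q2 \to q1)) \leftrightarrow q2): β-rule — branch into ((q3 \lor (q5 \to (q1 \to \lnot q5))) \land (q2 \to q1)), q2  //  \lnot ((q3 \lor (q5 \to (q1 \to \lnot q5))) \land (q2 \to q1)), \lnot q2.
  branch 1 (add ((q3 \lor (q5 \to (q1 \to \lnot q5))) \land (q2 \to q1)), q2):
    ((q3 \lor (q5 \to (q1 \to \lnot q5))) \land (q2 \to q1)): α-rule — add (q3 \lor (q5 \to (q1 \to \lnot q5))), (q2 \to q1).
    (q5 \lor \lnot q4): β-rule — branch into q5  //  \lnot q4.
      branch 1.1 (add q5):
        (q3 \lor (q5 \to (q1 \to \lnot q5))): β-rule — branch into q3  //  (q5 \to (q1 \to \lnot q5)).
          branch 1.1.1 (add q3):
            (q2 \to q1): β-rule — branch into \lnot q2  //  q1.
              branch 1.1.1.1 (add \lnot q2):
                × closes — contains both q2 and \lnot q2.
              branch 1.1.1.2 (add q1):
                ○ open, literals {q1=1, q2=1, q3=1, q4=1, q5=1}.
          branch 1.1.2 (add (q5 \to (q1 \to \lnot q5))):
            (q2 \to q1): β-rule — branch into \lnot q2  //  q1.
              branch 1.1.2.1 (add \lnot q2):
                × closes — contains both q2 and \lnot q2.
              branch 1.1.2.2 (add q1):
                (q5 \to (q1 \to \lnot q5)): β-rule — branch into \lnot q5  //  (q1 \to \lnot q5).
                  branch 1.1.2.2.1 (add \lnot q5):
                    × closes — contains both q5 and \lnot q5.
                  branch 1.1.2.2.2 (add (q1 \to \lnot q5)):
                    (q1 \to \lnot q5): β-rule — branch into \lnot q1  //  \lnot q5.
                      branch 1.1.2.2.2.1 (add \lnot q1):
                        × closes — contains both q1 and \lnot q1.
                      branch 1.1.2.2.2.2 (add \lnot q5):
                        × closes — contains both q5 and \lnot q5.
      branch 1.2 (add \lnot q4):
        × closes — contains both q4 and \lnot q4.
  branch 2 (add \lnot ((q3 \lor (q5 \to (q1 \to \lnot q5))) \land (q2 \to q1)), \lnot q2):
    (q5 \lor \lnot q4): β-rule — branch into q5  //  \lnot q4.
      branch 2.1 (add q5):
        \lnot ((q3 \lor (q5 \to (q1 \to \lnot q5))) \land (q2 \to q1)): β-rule — branch into \lnot (q3 \lor (q5 \to (q1 \to \lnot q5)))  //  \lnot (q2 \to q1).
          branch 2.1.1 (add \lnot (q3 \lor (q5 \to (q1 \to \lnot q5)))):
            \lnot (q3 \lor (q5 \to (q1 \to \lnot q5))): α-rule — add \lnot q3, \lnot (q5 \to (q1 \to \lnot q5)).
            \lnot (q5 \to (q1 \to \lnot q5)): α-rule — add q5, \lnot (q1 \to \lnot q5).
            \lnot (q1 \to \lnot q5): α-rule — add q1, \lnot \lnot q5.
            ○ open, literals {q1=1, q2=0, q3=0, q4=1, q5=1}.
          branch 2.1.2 (add \lnot (q2 \to q1)):
            \lnot (q2 \to q1): α-rule — add q2, \lnot q1.
            × closes — contains both q2 and \lnot q2.
      branch 2.2 (add \lnot q4):
        × closes — contains both q4 and \lnot q4.
8 branches closed, 2 open.
Each open branch fixes some atoms; the unmentioned ones are free. Counting distinct full assignments: branch {q1=1, q2=1, q3=1, q4=1, q5=1} (none free) contributes 1 new; branch {q1=1, q2=0, q3=0, q4=1, q5=1} (none free) contributes 1 new. Total: 2.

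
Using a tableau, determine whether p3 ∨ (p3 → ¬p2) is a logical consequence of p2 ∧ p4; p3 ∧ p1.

Initial set: {T (p2 ∧ p4); T (p3 ∧ p1); F (p3 ∨ (p3 → ¬p2))}.
T (p2 ∧ p4): α-rule — add T p2, T p4.
T (p3 ∧ p1): α-rule — add T p3, T p1.
F (p3 ∨ (p3 → ¬p2)): α-rule — add F p3, F (p3 → ¬p2).
× closes — contains both p3 and ¬p3.
All 1 branch closes.
Every branch closed, so the premises entail the conclusion.

Yes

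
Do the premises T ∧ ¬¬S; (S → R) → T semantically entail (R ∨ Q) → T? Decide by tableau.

Initial set: {(T ∧ ¬¬S); ((S → R) → T); ¬((R ∨ Q) → T)}.
(T ∧ ¬¬S): α-rule — add T, ¬¬S.
¬((R ∨ Q) → T): α-rule — add (R ∨ Q), ¬T.
× closes — contains both T and ¬T.
All 1 branch closes.
Every branch closed, so the premises entail the conclusion.

Yes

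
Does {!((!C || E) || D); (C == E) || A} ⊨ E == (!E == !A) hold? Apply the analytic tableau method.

Yes

Initial set: {T !((!C || E) || D); T ((C == E) || A); F (E == (!E == !A))}.
T !((!C || E) || D): α-rule — add F (!C || E), F D.
F (!C || E): α-rule — add F !C, F E.
T ((C == E) || A): β-rule — branch into T (C == E)  //  T A.
  branch 1 (add T (C == E)):
    F (E == (!E == !A)): β-rule — branch into T E, F (!E == !A)  //  F E, T (!E == !A).
      branch 1.1 (add T E, F (!E == !A)):
        × closes — contains both E and !E.
      branch 1.2 (add F E, T (!E == !A)):
        T (C == E): β-rule — branch into T C, T E  //  F C, F E.
          branch 1.2.1 (add T C, T E):
            × closes — contains both E and !E.
          branch 1.2.2 (add F C, F E):
            × closes — contains both C and !C.
  branch 2 (add T A):
    F (E == (!E == !A)): β-rule — branch into T E, F (!E == !A)  //  F E, T (!E == !A).
      branch 2.1 (add T E, F (!E == !A)):
        × closes — contains both E and !E.
      branch 2.2 (add F E, T (!E == !A)):
        T (!E == !A): β-rule — branch into T !E, T !A  //  F !E, F !A.
          branch 2.2.1 (add T !E, T !A):
            × closes — contains both A and !A.
          branch 2.2.2 (add F !E, F !A):
            × closes — contains both E and !E.
All 6 branches close.
Every branch closed, so the premises entail the conclusion.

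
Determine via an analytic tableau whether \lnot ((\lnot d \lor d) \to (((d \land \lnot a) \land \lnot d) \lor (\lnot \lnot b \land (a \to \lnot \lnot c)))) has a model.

Satisfiable

Initial set: {\lnot ((\lnot d \lor d) \to (((d \land \lnot a) \land \lnot d) \lor (\lnot \lnot b \land (a \to \lnot \lnot c))))}.
\lnot ((\lnot d \lor d) \to (((d \land \lnot a) \land \lnot d) \lor (\lnot \lnot b \land (a \to \lnot \lnot c)))): α-rule — add (\lnot d \lor d), \lnot (((d \land \lnot a) \land \lnot d) \lor (\lnot \lnot b \land (a \to \lnot \lnot c))).
\lnot (((d \land \lnot a) \land \lnot d) \lor (\lnot \lnot b \land (a \to \lnot \lnot c))): α-rule — add \lnot ((d \land \lnot a) \land \lnot d), \lnot (\lnot \lnot b \land (a \to \lnot \lnot c)).
(\lnot d \lor d): β-rule — branch into \lnot d  //  d.
  branch 1 (add \lnot d):
    \lnot ((d \land \lnot a) \land \lnot d): β-rule — branch into \lnot (d \land \lnot a)  //  \lnot \lnot d.
      branch 1.1 (add \lnot (d \land \lnot a)):
        \lnot (\lnot \lnot b \land (a \to \lnot \lnot c)): β-rule — branch into \lnot \lnot \lnot b  //  \lnot (a \to \lnot \lnot c).
          branch 1.1.1 (add \lnot \lnot \lnot b):
            \lnot \lnot \lnot b: drop double negation, giving \lnot b.
            \lnot (d \land \lnot a): β-rule — branch into \lnot d  //  \lnot \lnot a.
              branch 1.1.1.1 (add \lnot d):
                ○ open, literals {b=false, d=false}.
              branch 1.1.1.2 (add \lnot \lnot a):
                ○ open, literals {a=true, b=false, d=false}.
          branch 1.1.2 (add \lnot (a \to \lnot \lnot c)):
            \lnot (a \to \lnot \lnot c): α-rule — add a, \lnot \lnot \lnot c.
            \lnot \lnot \lnot c: drop double negation, giving \lnot c.
            \lnot (d \land \lnot a): β-rule — branch into \lnot d  //  \lnot \lnot a.
              branch 1.1.2.1 (add \lnot d):
                ○ open, literals {a=true, c=false, d=false}.
              branch 1.1.2.2 (add \lnot \lnot a):
                ○ open, literals {a=true, c=false, d=false}.
      branch 1.2 (add \lnot \lnot d):
        × closes — contains both d and \lnot d.
  branch 2 (add d):
    \lnot ((d \land \lnot a) \land \lnot d): β-rule — branch into \lnot (d \land \lnot a)  //  \lnot \lnot d.
      branch 2.1 (add \lnot (d \land \lnot a)):
        \lnot (\lnot \lnot b \land (a \to \lnot \lnot c)): β-rule — branch into \lnot \lnot \lnot b  //  \lnot (a \to \lnot \lnot c).
          branch 2.1.1 (add \lnot \lnot \lnot b):
            \lnot \lnot \lnot b: drop double negation, giving \lnot b.
            \lnot (d \land \lnot a): β-rule — branch into \lnot d  //  \lnot \lnot a.
              branch 2.1.1.1 (add \lnot d):
                × closes — contains both d and \lnot d.
              branch 2.1.1.2 (add \lnot \lnot a):
                ○ open, literals {a=true, b=false, d=true}.
          branch 2.1.2 (add \lnot (a \to \lnot \lnot c)):
            \lnot (a \to \lnot \lnot c): α-rule — add a, \lnot \lnot \lnot c.
            \lnot \lnot \lnot c: drop double negation, giving \lnot c.
            \lnot (d \land \lnot a): β-rule — branch into \lnot d  //  \lnot \lnot a.
              branch 2.1.2.1 (add \lnot d):
                × closes — contains both d and \lnot d.
              branch 2.1.2.2 (add \lnot \lnot a):
                ○ open, literals {a=true, c=false, d=true}.
      branch 2.2 (add \lnot \lnot d):
        \lnot (\lnot \lnot b \land (a \to \lnot \lnot c)): β-rule — branch into \lnot \lnot \lnot b  //  \lnot (a \to \lnot \lnot c).
          branch 2.2.1 (add \lnot \lnot \lnot b):
            \lnot \lnot \lnot b: drop double negation, giving \lnot b.
            ○ open, literals {b=false, d=true}.
          branch 2.2.2 (add \lnot (a \to \lnot \lnot c)):
            \lnot (a \to \lnot \lnot c): α-rule — add a, \lnot \lnot \lnot c.
            \lnot \lnot \lnot c: drop double negation, giving \lnot c.
            ○ open, literals {a=true, c=false, d=true}.
3 branches closed, 8 open.
An open branch gives a satisfying assignment: b=false, d=false.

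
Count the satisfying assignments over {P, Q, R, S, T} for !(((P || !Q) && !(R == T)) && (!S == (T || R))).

Initial set: {T !(((P || !Q) && !(R == T)) && (!S == (T || R)))}.
T !(((P || !Q) && !(R == T)) && (!S == (T || R))): β-rule — branch into F ((P || !Q) && !(R == T))  //  F (!S == (T || R)).
  branch 1 (add F ((P || !Q) && !(R == T))):
    F ((P || !Q) && !(R == T)): β-rule — branch into F (P || !Q)  //  F !(R == T).
      branch 1.1 (add F (P || !Q)):
        F (P || !Q): α-rule — add F P, F !Q.
        ○ open, literals {P=false, Q=true}.
      branch 1.2 (add F !(R == T)):
        F !(R == T): β-rule — branch into T R, T T  //  F R, F T.
          branch 1.2.1 (add T R, T T):
            ○ open, literals {R=true, T=true}.
          branch 1.2.2 (add F R, F T):
            ○ open, literals {R=false, T=false}.
  branch 2 (add F (!S == (T || R))):
    F (!S == (T || R)): β-rule — branch into T !S, F (T || R)  //  F !S, T (T || R).
      branch 2.1 (add T !S, F (T || R)):
        F (T || R): α-rule — add F T, F R.
        ○ open, literals {R=false, S=false, T=false}.
      branch 2.2 (add F !S, T (T || R)):
        T (T || R): β-rule — branch into T T  //  T R.
          branch 2.2.1 (add T T):
            ○ open, literals {S=true, T=true}.
          branch 2.2.2 (add T R):
            ○ open, literals {R=true, S=true}.
0 branches closed, 6 open.
Each open branch fixes some atoms; the unmentioned ones are free. Counting distinct full assignments: branch {P=false, Q=true} (R, S, T) contributes 8 new; branch {R=true, T=true} (P, Q, S) contributes 6 new; branch {R=false, T=false} (P, Q, S) contributes 6 new; branch {R=false, S=false, T=false} (P, Q) contributes 0 new; branch {S=true, T=true} (P, Q, R) contributes 3 new; branch {R=true, S=true} (P, Q, T) contributes 3 new. Total: 26.

26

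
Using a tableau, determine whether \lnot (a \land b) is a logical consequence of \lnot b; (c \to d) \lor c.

Yes

Initial set: {\lnot b; ((c \to d) \lor c); \lnot \lnot (a \land b)}.
\lnot \lnot (a \land b): α-rule — add a, b.
× closes — contains both b and \lnot b.
All 1 branch closes.
Every branch closed, so the premises entail the conclusion.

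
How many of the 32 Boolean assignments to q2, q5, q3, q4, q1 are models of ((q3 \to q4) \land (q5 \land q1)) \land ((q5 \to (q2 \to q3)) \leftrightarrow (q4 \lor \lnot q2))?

5

Initial set: {T (((q3 \to q4) \land (q5 \land q1)) \land ((q5 \to (q2 \to q3)) \leftrightarrow (q4 \lor \lnot q2)))}.
T (((q3 \to q4) \land (q5 \land q1)) \land ((q5 \to (q2 \to q3)) \leftrightarrow (q4 \lor \lnot q2))): α-rule — add T ((q3 \to q4) \land (q5 \land q1)), T ((q5 \to (q2 \to q3)) \leftrightarrow (q4 \lor \lnot q2)).
T ((q3 \to q4) \land (q5 \land q1)): α-rule — add T (q3 \to q4), T (q5 \land q1).
T (q5 \land q1): α-rule — add T q5, T q1.
T ((q5 \to (q2 \to q3)) \leftrightarrow (q4 \lor \lnot q2)): β-rule — branch into T (q5 \to (q2 \to q3)), T (q4 \lor \lnot q2)  //  F (q5 \to (q2 \to q3)), F (q4 \lor \lnot q2).
  branch 1 (add T (q5 \to (q2 \to q3)), T (q4 \lor \lnot q2)):
    T (q3 \to q4): β-rule — branch into F q3  //  T q4.
      branch 1.1 (add F q3):
        T (q5 \to (q2 \to q3)): β-rule — branch into F q5  //  T (q2 \to q3).
          branch 1.1.1 (add F q5):
            × closes — contains both q5 and \lnot q5.
          branch 1.1.2 (add T (q2 \to q3)):
            T (q4 \lor \lnot q2): β-rule — branch into T q4  //  T \lnot q2.
              branch 1.1.2.1 (add T q4):
                T (q2 \to q3): β-rule — branch into F q2  //  T q3.
                  branch 1.1.2.1.1 (add F q2):
                    ○ open, literals {q1=true, q2=false, q3=false, q4=true, q5=true}.
                  branch 1.1.2.1.2 (add T q3):
                    × closes — contains both q3 and \lnot q3.
              branch 1.1.2.2 (add T \lnot q2):
                T (q2 \to q3): β-rule — branch into F q2  //  T q3.
                  branch 1.1.2.2.1 (add F q2):
                    ○ open, literals {q1=true, q2=false, q3=false, q5=true}.
                  branch 1.1.2.2.2 (add T q3):
                    × closes — contains both q3 and \lnot q3.
      branch 1.2 (add T q4):
        T (q5 \to (q2 \to q3)): β-rule — branch into F q5  //  T (q2 \to q3).
          branch 1.2.1 (add F q5):
            × closes — contains both q5 and \lnot q5.
          branch 1.2.2 (add T (q2 \to q3)):
            T (q4 \lor \lnot q2): β-rule — branch into T q4  //  T \lnot q2.
              branch 1.2.2.1 (add T q4):
                T (q2 \to q3): β-rule — branch into F q2  //  T q3.
                  branch 1.2.2.1.1 (add F q2):
                    ○ open, literals {q1=true, q2=false, q4=true, q5=true}.
                  branch 1.2.2.1.2 (add T q3):
                    ○ open, literals {q1=true, q3=true, q4=true, q5=true}.
              branch 1.2.2.2 (add T \lnot q2):
                T (q2 \to q3): β-rule — branch into F q2  //  T q3.
                  branch 1.2.2.2.1 (add F q2):
                    ○ open, literals {q1=true, q2=false, q4=true, q5=true}.
                  branch 1.2.2.2.2 (add T q3):
                    ○ open, literals {q1=true, q2=false, q3=true, q4=true, q5=true}.
  branch 2 (add F (q5 \to (q2 \to q3)), F (q4 \lor \lnot q2)):
    F (q5 \to (q2 \to q3)): α-rule — add T q5, F (q2 \to q3).
    F (q4 \lor \lnot q2): α-rule — add F q4, F \lnot q2.
    F (q2 \to q3): α-rule — add T q2, F q3.
    T (q3 \to q4): β-rule — branch into F q3  //  T q4.
      branch 2.1 (add F q3):
        ○ open, literals {q1=true, q2=true, q3=false, q4=false, q5=true}.
      branch 2.2 (add T q4):
        × closes — contains both q4 and \lnot q4.
5 branches closed, 7 open.
Each open branch fixes some atoms; the unmentioned ones are free. Counting distinct full assignments: branch {q1=true, q2=false, q3=false, q4=true, q5=true} (none free) contributes 1 new; branch {q1=true, q2=false, q3=false, q5=true} (q4) contributes 1 new; branch {q1=true, q2=false, q4=true, q5=true} (q3) contributes 1 new; branch {q1=true, q3=true, q4=true, q5=true} (q2) contributes 1 new; branch {q1=true, q2=false, q4=true, q5=true} (q3) contributes 0 new; branch {q1=true, q2=false, q3=true, q4=true, q5=true} (none free) contributes 0 new; branch {q1=true, q2=true, q3=false, q4=false, q5=true} (none free) contributes 1 new. Total: 5.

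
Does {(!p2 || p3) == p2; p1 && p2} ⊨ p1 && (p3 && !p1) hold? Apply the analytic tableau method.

No

Initial set: {((!p2 || p3) == p2); (p1 && p2); !(p1 && (p3 && !p1))}.
(p1 && p2): α-rule — add p1, p2.
((!p2 || p3) == p2): β-rule — branch into (!p2 || p3), p2  //  !(!p2 || p3), !p2.
  branch 1 (add (!p2 || p3), p2):
    !(p1 && (p3 && !p1)): β-rule — branch into !p1  //  !(p3 && !p1).
      branch 1.1 (add !p1):
        × closes — contains both p1 and !p1.
      branch 1.2 (add !(p3 && !p1)):
        (!p2 || p3): β-rule — branch into !p2  //  p3.
          branch 1.2.1 (add !p2):
            × closes — contains both p2 and !p2.
          branch 1.2.2 (add p3):
            !(p3 && !p1): β-rule — branch into !p3  //  !!p1.
              branch 1.2.2.1 (add !p3):
                × closes — contains both p3 and !p3.
              branch 1.2.2.2 (add !!p1):
                ○ open, literals {p1=1, p2=1, p3=1}.
  branch 2 (add !(!p2 || p3), !p2):
    × closes — contains both p2 and !p2.
4 branches closed, 1 open.
An open branch gives a countermodel: p1=1, p2=1, p3=1 (unmentioned atoms arbitrary); the premises hold there but the conclusion fails.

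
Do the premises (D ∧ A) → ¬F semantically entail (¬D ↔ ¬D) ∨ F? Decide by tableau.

Yes

Initial set: {T ((D ∧ A) → ¬F); F ((¬D ↔ ¬D) ∨ F)}.
F ((¬D ↔ ¬D) ∨ F): α-rule — add F (¬D ↔ ¬D), F F.
T ((D ∧ A) → ¬F): β-rule — branch into F (D ∧ A)  //  T ¬F.
  branch 1 (add F (D ∧ A)):
    F (¬D ↔ ¬D): β-rule — branch into T ¬D, F ¬D  //  F ¬D, T ¬D.
      branch 1.1 (add T ¬D, F ¬D):
        × closes — contains both D and ¬D.
      branch 1.2 (add F ¬D, T ¬D):
        × closes — contains both D and ¬D.
  branch 2 (add T ¬F):
    F (¬D ↔ ¬D): β-rule — branch into T ¬D, F ¬D  //  F ¬D, T ¬D.
      branch 2.1 (add T ¬D, F ¬D):
        × closes — contains both D and ¬D.
      branch 2.2 (add F ¬D, T ¬D):
        × closes — contains both D and ¬D.
All 4 branches close.
Every branch closed, so the premises entail the conclusion.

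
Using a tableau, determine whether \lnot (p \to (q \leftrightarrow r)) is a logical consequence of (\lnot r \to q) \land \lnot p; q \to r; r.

Initial set: {((\lnot r \to q) \land \lnot p); (q \to r); r; \lnot \lnot (p \to (q \leftrightarrow r))}.
((\lnot r \to q) \land \lnot p): α-rule — add (\lnot r \to q), \lnot p.
(q \to r): β-rule — branch into \lnot q  //  r.
  branch 1 (add \lnot q):
    \lnot \lnot (p \to (q \leftrightarrow r)): β-rule — branch into \lnot p  //  (q \leftrightarrow r).
      branch 1.1 (add \lnot p):
        (\lnot r \to q): β-rule — branch into \lnot \lnot r  //  q.
          branch 1.1.1 (add \lnot \lnot r):
            ○ open, literals {p=F, q=F, r=T}.
          branch 1.1.2 (add q):
            × closes — contains both q and \lnot q.
      branch 1.2 (add (q \leftrightarrow r)):
        (\lnot r \to q): β-rule — branch into \lnot \lnot r  //  q.
          branch 1.2.1 (add \lnot \lnot r):
            (q \leftrightarrow r): β-rule — branch into q, r  //  \lnot q, \lnot r.
              branch 1.2.1.1 (add q, r):
                × closes — contains both q and \lnot q.
              branch 1.2.1.2 (add \lnot q, \lnot r):
                × closes — contains both r and \lnot r.
          branch 1.2.2 (add q):
            × closes — contains both q and \lnot q.
  branch 2 (add r):
    \lnot \lnot (p \to (q \leftrightarrow r)): β-rule — branch into \lnot p  //  (q \leftrightarrow r).
      branch 2.1 (add \lnot p):
        (\lnot r \to q): β-rule — branch into \lnot \lnot r  //  q.
          branch 2.1.1 (add \lnot \lnot r):
            ○ open, literals {p=F, r=T}.
          branch 2.1.2 (add q):
            ○ open, literals {p=F, q=T, r=T}.
      branch 2.2 (add (q \leftrightarrow r)):
        (\lnot r \to q): β-rule — branch into \lnot \lnot r  //  q.
          branch 2.2.1 (add \lnot \lnot r):
            (q \leftrightarrow r): β-rule — branch into q, r  //  \lnot q, \lnot r.
              branch 2.2.1.1 (add q, r):
                ○ open, literals {p=F, q=T, r=T}.
              branch 2.2.1.2 (add \lnot q, \lnot r):
                × closes — contains both r and \lnot r.
          branch 2.2.2 (add q):
            (q \leftrightarrow r): β-rule — branch into q, r  //  \lnot q, \lnot r.
              branch 2.2.2.1 (add q, r):
                ○ open, literals {p=F, q=T, r=T}.
              branch 2.2.2.2 (add \lnot q, \lnot r):
                × closes — contains both q and \lnot q.
6 branches closed, 5 open.
An open branch gives a countermodel: p=F, q=F, r=T (unmentioned atoms arbitrary); the premises hold there but the conclusion fails.

No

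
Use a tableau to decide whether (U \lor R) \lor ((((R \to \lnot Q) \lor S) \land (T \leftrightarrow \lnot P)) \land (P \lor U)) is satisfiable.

Initial set: {T ((U \lor R) \lor ((((R \to \lnot Q) \lor S) \land (T \leftrightarrow \lnot P)) \land (P \lor U)))}.
T ((U \lor R) \lor ((((R \to \lnot Q) \lor S) \land (T \leftrightarrow \lnot P)) \land (P \lor U))): β-rule — branch into T (U \lor R)  //  T ((((R \to \lnot Q) \lor S) \land (T \leftrightarrow \lnot P)) \land (P \lor U)).
  branch 1 (add T (U \lor R)):
    T (U \lor R): β-rule — branch into T U  //  T R.
      branch 1.1 (add T U):
        ○ open, literals {U=true}.
      branch 1.2 (add T R):
        ○ open, literals {R=true}.
  branch 2 (add T ((((R \to \lnot Q) \lor S) \land (T \leftrightarrow \lnot P)) \land (P \lor U))):
    T ((((R \to \lnot Q) \lor S) \land (T \leftrightarrow \lnot P)) \land (P \lor U)): α-rule — add T (((R \to \lnot Q) \lor S) \land (T \leftrightarrow \lnot P)), T (P \lor U).
    T (((R \to \lnot Q) \lor S) \land (T \leftrightarrow \lnot P)): α-rule — add T ((R \to \lnot Q) \lor S), T (T \leftrightarrow \lnot P).
    T (P \lor U): β-rule — branch into T P  //  T U.
      branch 2.1 (add T P):
        T ((R \to \lnot Q) \lor S): β-rule — branch into T (R \to \lnot Q)  //  T S.
          branch 2.1.1 (add T (R \to \lnot Q)):
            T (T \leftrightarrow \lnot P): β-rule — branch into T T, T \lnot P  //  F T, F \lnot P.
              branch 2.1.1.1 (add T T, T \lnot P):
                × closes — contains both P and \lnot P.
              branch 2.1.1.2 (add F T, F \lnot P):
                T (R \to \lnot Q): β-rule — branch into F R  //  T \lnot Q.
                  branch 2.1.1.2.1 (add F R):
                    ○ open, literals {P=true, R=false, T=false}.
                  branch 2.1.1.2.2 (add T \lnot Q):
                    ○ open, literals {P=true, Q=false, T=false}.
          branch 2.1.2 (add T S):
            T (T \leftrightarrow \lnot P): β-rule — branch into T T, T \lnot P  //  F T, F \lnot P.
              branch 2.1.2.1 (add T T, T \lnot P):
                × closes — contains both P and \lnot P.
              branch 2.1.2.2 (add F T, F \lnot P):
                ○ open, literals {P=true, S=true, T=false}.
      branch 2.2 (add T U):
        T ((R \to \lnot Q) \lor S): β-rule — branch into T (R \to \lnot Q)  //  T S.
          branch 2.2.1 (add T (R \to \lnot Q)):
            T (T \leftrightarrow \lnot P): β-rule — branch into T T, T \lnot P  //  F T, F \lnot P.
              branch 2.2.1.1 (add T T, T \lnot P):
                T (R \to \lnot Q): β-rule — branch into F R  //  T \lnot Q.
                  branch 2.2.1.1.1 (add F R):
                    ○ open, literals {P=false, R=false, T=true, U=true}.
                  branch 2.2.1.1.2 (add T \lnot Q):
                    ○ open, literals {P=false, Q=false, T=true, U=true}.
              branch 2.2.1.2 (add F T, F \lnot P):
                T (R \to \lnot Q): β-rule — branch into F R  //  T \lnot Q.
                  branch 2.2.1.2.1 (add F R):
                    ○ open, literals {P=true, R=false, T=false, U=true}.
                  branch 2.2.1.2.2 (add T \lnot Q):
                    ○ open, literals {P=true, Q=false, T=false, U=true}.
          branch 2.2.2 (add T S):
            T (T \leftrightarrow \lnot P): β-rule — branch into T T, T \lnot P  //  F T, F \lnot P.
              branch 2.2.2.1 (add T T, T \lnot P):
                ○ open, literals {P=false, S=true, T=true, U=true}.
              branch 2.2.2.2 (add F T, F \lnot P):
                ○ open, literals {P=true, S=true, T=false, U=true}.
2 branches closed, 11 open.
An open branch gives a satisfying assignment: U=true.

Satisfiable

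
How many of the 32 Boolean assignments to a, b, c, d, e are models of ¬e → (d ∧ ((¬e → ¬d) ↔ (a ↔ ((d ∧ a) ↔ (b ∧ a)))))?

Initial set: {(¬e → (d ∧ ((¬e → ¬d) ↔ (a ↔ ((d ∧ a) ↔ (b ∧ a))))))}.
(¬e → (d ∧ ((¬e → ¬d) ↔ (a ↔ ((d ∧ a) ↔ (b ∧ a)))))): β-rule — branch into ¬¬e  //  (d ∧ ((¬e → ¬d) ↔ (a ↔ ((d ∧ a) ↔ (b ∧ a))))).
  branch 1 (add ¬¬e):
    ○ open, literals {e=T}.
  branch 2 (add (d ∧ ((¬e → ¬d) ↔ (a ↔ ((d ∧ a) ↔ (b ∧ a)))))):
    (d ∧ ((¬e → ¬d) ↔ (a ↔ ((d ∧ a) ↔ (b ∧ a))))): α-rule — add d, ((¬e → ¬d) ↔ (a ↔ ((d ∧ a) ↔ (b ∧ a)))).
    ((¬e → ¬d) ↔ (a ↔ ((d ∧ a) ↔ (b ∧ a)))): β-rule — branch into (¬e → ¬d), (a ↔ ((d ∧ a) ↔ (b ∧ a)))  //  ¬(¬e → ¬d), ¬(a ↔ ((d ∧ a) ↔ (b ∧ a))).
      branch 2.1 (add (¬e → ¬d), (a ↔ ((d ∧ a) ↔ (b ∧ a)))):
        (¬e → ¬d): β-rule — branch into ¬¬e  //  ¬d.
          branch 2.1.1 (add ¬¬e):
            (a ↔ ((d ∧ a) ↔ (b ∧ a))): β-rule — branch into a, ((d ∧ a) ↔ (b ∧ a))  //  ¬a, ¬((d ∧ a) ↔ (b ∧ a)).
              branch 2.1.1.1 (add a, ((d ∧ a) ↔ (b ∧ a))):
                ((d ∧ a) ↔ (b ∧ a)): β-rule — branch into (d ∧ a), (b ∧ a)  //  ¬(d ∧ a), ¬(b ∧ a).
                  branch 2.1.1.1.1 (add (d ∧ a), (b ∧ a)):
                    (d ∧ a): α-rule — add d, a.
                    (b ∧ a): α-rule — add b, a.
                    ○ open, literals {a=T, b=T, d=T, e=T}.
                  branch 2.1.1.1.2 (add ¬(d ∧ a), ¬(b ∧ a)):
                    ¬(d ∧ a): β-rule — branch into ¬d  //  ¬a.
                      branch 2.1.1.1.2.1 (add ¬d):
                        × closes — contains both d and ¬d.
                      branch 2.1.1.1.2.2 (add ¬a):
                        × closes — contains both a and ¬a.
              branch 2.1.1.2 (add ¬a, ¬((d ∧ a) ↔ (b ∧ a))):
                ¬((d ∧ a) ↔ (b ∧ a)): β-rule — branch into (d ∧ a), ¬(b ∧ a)  //  ¬(d ∧ a), (b ∧ a).
                  branch 2.1.1.2.1 (add (d ∧ a), ¬(b ∧ a)):
                    (d ∧ a): α-rule — add d, a.
                    × closes — contains both a and ¬a.
                  branch 2.1.1.2.2 (add ¬(d ∧ a), (b ∧ a)):
                    (b ∧ a): α-rule — add b, a.
                    × closes — contains both a and ¬a.
          branch 2.1.2 (add ¬d):
            × closes — contains both d and ¬d.
      branch 2.2 (add ¬(¬e → ¬d), ¬(a ↔ ((d ∧ a) ↔ (b ∧ a)))):
        ¬(¬e → ¬d): α-rule — add ¬e, ¬¬d.
        ¬(a ↔ ((d ∧ a) ↔ (b ∧ a))): β-rule — branch into a, ¬((d ∧ a) ↔ (b ∧ a))  //  ¬a, ((d ∧ a) ↔ (b ∧ a)).
          branch 2.2.1 (add a, ¬((d ∧ a) ↔ (b ∧ a))):
            ¬((d ∧ a) ↔ (b ∧ a)): β-rule — branch into (d ∧ a), ¬(b ∧ a)  //  ¬(d ∧ a), (b ∧ a).
              branch 2.2.1.1 (add (d ∧ a), ¬(b ∧ a)):
                (d ∧ a): α-rule — add d, a.
                ¬(b ∧ a): β-rule — branch into ¬b  //  ¬a.
                  branch 2.2.1.1.1 (add ¬b):
                    ○ open, literals {a=T, b=F, d=T, e=F}.
                  branch 2.2.1.1.2 (add ¬a):
                    × closes — contains both a and ¬a.
              branch 2.2.1.2 (add ¬(d ∧ a), (b ∧ a)):
                (b ∧ a): α-rule — add b, a.
                ¬(d ∧ a): β-rule — branch into ¬d  //  ¬a.
                  branch 2.2.1.2.1 (add ¬d):
                    × closes — contains both d and ¬d.
                  branch 2.2.1.2.2 (add ¬a):
                    × closes — contains both a and ¬a.
          branch 2.2.2 (add ¬a, ((d ∧ a) ↔ (b ∧ a))):
            ((d ∧ a) ↔ (b ∧ a)): β-rule — branch into (d ∧ a), (b ∧ a)  //  ¬(d ∧ a), ¬(b ∧ a).
              branch 2.2.2.1 (add (d ∧ a), (b ∧ a)):
                (d ∧ a): α-rule — add d, a.
                × closes — contains both a and ¬a.
              branch 2.2.2.2 (add ¬(d ∧ a), ¬(b ∧ a)):
                ¬(d ∧ a): β-rule — branch into ¬d  //  ¬a.
                  branch 2.2.2.2.1 (add ¬d):
                    × closes — contains both d and ¬d.
                  branch 2.2.2.2.2 (add ¬a):
                    ¬(b ∧ a): β-rule — branch into ¬b  //  ¬a.
                      branch 2.2.2.2.2.1 (add ¬b):
                        ○ open, literals {a=F, b=F, d=T, e=F}.
                      branch 2.2.2.2.2.2 (add ¬a):
                        ○ open, literals {a=F, d=T, e=F}.
10 branches closed, 5 open.
Each open branch fixes some atoms; the unmentioned ones are free. Counting distinct full assignments: branch {e=T} (a, b, c, d) contributes 16 new; branch {a=T, b=T, d=T, e=T} (c) contributes 0 new; branch {a=T, b=F, d=T, e=F} (c) contributes 2 new; branch {a=F, b=F, d=T, e=F} (c) contributes 2 new; branch {a=F, d=T, e=F} (b, c) contributes 2 new. Total: 22.

22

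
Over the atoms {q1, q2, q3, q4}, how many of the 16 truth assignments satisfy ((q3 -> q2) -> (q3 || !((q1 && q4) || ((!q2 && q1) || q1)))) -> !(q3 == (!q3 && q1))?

12

Initial set: {T (((q3 -> q2) -> (q3 || !((q1 && q4) || ((!q2 && q1) || q1)))) -> !(q3 == (!q3 && q1)))}.
T (((q3 -> q2) -> (q3 || !((q1 && q4) || ((!q2 && q1) || q1)))) -> !(q3 == (!q3 && q1))): β-rule — branch into F ((q3 -> q2) -> (q3 || !((q1 && q4) || ((!q2 && q1) || q1))))  //  T !(q3 == (!q3 && q1)).
  branch 1 (add F ((q3 -> q2) -> (q3 || !((q1 && q4) || ((!q2 && q1) || q1))))):
    F ((q3 -> q2) -> (q3 || !((q1 && q4) || ((!q2 && q1) || q1)))): α-rule — add T (q3 -> q2), F (q3 || !((q1 && q4) || ((!q2 && q1) || q1))).
    F (q3 || !((q1 && q4) || ((!q2 && q1) || q1))): α-rule — add F q3, F !((q1 && q4) || ((!q2 && q1) || q1)).
    T (q3 -> q2): β-rule — branch into F q3  //  T q2.
      branch 1.1 (add F q3):
        F !((q1 && q4) || ((!q2 && q1) || q1)): β-rule — branch into T (q1 && q4)  //  T ((!q2 && q1) || q1).
          branch 1.1.1 (add T (q1 && q4)):
            T (q1 && q4): α-rule — add T q1, T q4.
            ○ open, literals {q1=true, q3=false, q4=true}.
          branch 1.1.2 (add T ((!q2 && q1) || q1)):
            T ((!q2 && q1) || q1): β-rule — branch into T (!q2 && q1)  //  T q1.
              branch 1.1.2.1 (add T (!q2 && q1)):
                T (!q2 && q1): α-rule — add T !q2, T q1.
                ○ open, literals {q1=true, q2=false, q3=false}.
              branch 1.1.2.2 (add T q1):
                ○ open, literals {q1=true, q3=false}.
      branch 1.2 (add T q2):
        F !((q1 && q4) || ((!q2 && q1) || q1)): β-rule — branch into T (q1 && q4)  //  T ((!q2 && q1) || q1).
          branch 1.2.1 (add T (q1 && q4)):
            T (q1 && q4): α-rule — add T q1, T q4.
            ○ open, literals {q1=true, q2=true, q3=false, q4=true}.
          branch 1.2.2 (add T ((!q2 && q1) || q1)):
            T ((!q2 && q1) || q1): β-rule — branch into T (!q2 && q1)  //  T q1.
              branch 1.2.2.1 (add T (!q2 && q1)):
                T (!q2 && q1): α-rule — add T !q2, T q1.
                × closes — contains both q2 and !q2.
              branch 1.2.2.2 (add T q1):
                ○ open, literals {q1=true, q2=true, q3=false}.
  branch 2 (add T !(q3 == (!q3 && q1))):
    T !(q3 == (!q3 && q1)): β-rule — branch into T q3, F (!q3 && q1)  //  F q3, T (!q3 && q1).
      branch 2.1 (add T q3, F (!q3 && q1)):
        F (!q3 && q1): β-rule — branch into F !q3  //  F q1.
          branch 2.1.1 (add F !q3):
            ○ open, literals {q3=true}.
          branch 2.1.2 (add F q1):
            ○ open, literals {q1=false, q3=true}.
      branch 2.2 (add F q3, T (!q3 && q1)):
        T (!q3 && q1): α-rule — add T !q3, T q1.
        ○ open, literals {q1=true, q3=false}.
1 branch closed, 8 open.
Each open branch fixes some atoms; the unmentioned ones are free. Counting distinct full assignments: branch {q1=true, q3=false, q4=true} (q2) contributes 2 new; branch {q1=true, q2=false, q3=false} (q4) contributes 1 new; branch {q1=true, q3=false} (q2, q4) contributes 1 new; branch {q1=true, q2=true, q3=false, q4=true} (none free) contributes 0 new; branch {q1=true, q2=true, q3=false} (q4) contributes 0 new; branch {q3=true} (q1, q2, q4) contributes 8 new; branch {q1=false, q3=true} (q2, q4) contributes 0 new; branch {q1=true, q3=false} (q2, q4) contributes 0 new. Total: 12.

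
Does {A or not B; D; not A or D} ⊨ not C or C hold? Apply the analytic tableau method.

Yes

Initial set: {T (A or not B); T D; T (not A or D); F (not C or C)}.
F (not C or C): α-rule — add F not C, F C.
× closes — contains both C and not C.
All 1 branch closes.
Every branch closed, so the premises entail the conclusion.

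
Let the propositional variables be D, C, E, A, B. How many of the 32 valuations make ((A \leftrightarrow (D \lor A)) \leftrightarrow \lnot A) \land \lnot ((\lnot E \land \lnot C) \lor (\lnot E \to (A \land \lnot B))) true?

Initial set: {(((A \leftrightarrow (D \lor A)) \leftrightarrow \lnot A) \land \lnot ((\lnot E \land \lnot C) \lor (\lnot E \to (A \land \lnot B))))}.
(((A \leftrightarrow (D \lor A)) \leftrightarrow \lnot A) \land \lnot ((\lnot E \land \lnot C) \lor (\lnot E \to (A \land \lnot B)))): α-rule — add ((A \leftrightarrow (D \lor A)) \leftrightarrow \lnot A), \lnot ((\lnot E \land \lnot C) \lor (\lnot E \to (A \land \lnot B))).
\lnot ((\lnot E \land \lnot C) \lor (\lnot E \to (A \land \lnot B))): α-rule — add \lnot (\lnot E \land \lnot C), \lnot (\lnot E \to (A \land \lnot B)).
\lnot (\lnot E \to (A \land \lnot B)): α-rule — add \lnot E, \lnot (A \land \lnot B).
((A \leftrightarrow (D \lor A)) \leftrightarrow \lnot A): β-rule — branch into (A \leftrightarrow (D \lor A)), \lnot A  //  \lnot (A \leftrightarrow (D \lor A)), \lnot \lnot A.
  branch 1 (add (A \leftrightarrow (D \lor A)), \lnot A):
    \lnot (\lnot E \land \lnot C): β-rule — branch into \lnot \lnot E  //  \lnot \lnot C.
      branch 1.1 (add \lnot \lnot E):
        × closes — contains both E and \lnot E.
      branch 1.2 (add \lnot \lnot C):
        \lnot (A \land \lnot B): β-rule — branch into \lnot A  //  \lnot \lnot B.
          branch 1.2.1 (add \lnot A):
            (A \leftrightarrow (D \lor A)): β-rule — branch into A, (D \lor A)  //  \lnot A, \lnot (D \lor A).
              branch 1.2.1.1 (add A, (D \lor A)):
                × closes — contains both A and \lnot A.
              branch 1.2.1.2 (add \lnot A, \lnot (D \lor A)):
                \lnot (D \lor A): α-rule — add \lnot D, \lnot A.
                ○ open, literals {A=false, C=true, D=false, E=false}.
          branch 1.2.2 (add \lnot \lnot B):
            (A \leftrightarrow (D \lor A)): β-rule — branch into A, (D \lor A)  //  \lnot A, \lnot (D \lor A).
              branch 1.2.2.1 (add A, (D \lor A)):
                × closes — contains both A and \lnot A.
              branch 1.2.2.2 (add \lnot A, \lnot (D \lor A)):
                \lnot (D \lor A): α-rule — add \lnot D, \lnot A.
                ○ open, literals {A=false, B=true, C=true, D=false, E=false}.
  branch 2 (add \lnot (A \leftrightarrow (D \lor A)), \lnot \lnot A):
    \lnot (\lnot E \land \lnot C): β-rule — branch into \lnot \lnot E  //  \lnot \lnot C.
      branch 2.1 (add \lnot \lnot E):
        × closes — contains both E and \lnot E.
      branch 2.2 (add \lnot \lnot C):
        \lnot (A \land \lnot B): β-rule — branch into \lnot A  //  \lnot \lnot B.
          branch 2.2.1 (add \lnot A):
            × closes — contains both A and \lnot A.
          branch 2.2.2 (add \lnot \lnot B):
            \lnot (A \leftrightarrow (D \lor A)): β-rule — branch into A, \lnot (D \lor A)  //  \lnot A, (D \lor A).
              branch 2.2.2.1 (add A, \lnot (D \lor A)):
                \lnot (D \lor A): α-rule — add \lnot D, \lnot A.
                × closes — contains both A and \lnot A.
              branch 2.2.2.2 (add \lnot A, (D \lor A)):
                × closes — contains both A and \lnot A.
7 branches closed, 2 open.
Each open branch fixes some atoms; the unmentioned ones are free. Counting distinct full assignments: branch {A=false, C=true, D=false, E=false} (B) contributes 2 new; branch {A=false, B=true, C=true, D=false, E=false} (none free) contributes 0 new. Total: 2.

2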